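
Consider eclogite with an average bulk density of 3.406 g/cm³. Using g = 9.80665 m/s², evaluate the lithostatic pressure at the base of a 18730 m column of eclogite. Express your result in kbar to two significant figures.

6.3 kbar

eclogite: 3406 kg/m³ × 9.80665 m/s² × 18730 m = 6.256×10^8 Pa = 6.256 kbar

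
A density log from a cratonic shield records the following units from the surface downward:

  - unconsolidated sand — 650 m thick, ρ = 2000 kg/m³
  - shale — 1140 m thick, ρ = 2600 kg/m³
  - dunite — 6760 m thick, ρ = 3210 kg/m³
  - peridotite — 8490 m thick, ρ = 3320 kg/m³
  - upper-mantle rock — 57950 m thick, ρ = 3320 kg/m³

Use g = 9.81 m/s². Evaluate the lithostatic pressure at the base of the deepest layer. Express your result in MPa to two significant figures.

unconsolidated sand: 2000 kg/m³ × 9.81 m/s² × 650 m = 1.275×10^7 Pa = 12.75 MPa
shale: 2600 kg/m³ × 9.81 m/s² × 1140 m = 2.908×10^7 Pa = 29.08 MPa
dunite: 3210 kg/m³ × 9.81 m/s² × 6760 m = 2.129×10^8 Pa = 212.9 MPa
peridotite: 3320 kg/m³ × 9.81 m/s² × 8490 m = 2.765×10^8 Pa = 276.5 MPa
upper-mantle rock: 3320 kg/m³ × 9.81 m/s² × 57950 m = 1.887×10^9 Pa = 1887 MPa
Total = 12.75 + 29.08 + 212.9 + 276.5 + 1887 = 2418.6 MPa

2400 MPa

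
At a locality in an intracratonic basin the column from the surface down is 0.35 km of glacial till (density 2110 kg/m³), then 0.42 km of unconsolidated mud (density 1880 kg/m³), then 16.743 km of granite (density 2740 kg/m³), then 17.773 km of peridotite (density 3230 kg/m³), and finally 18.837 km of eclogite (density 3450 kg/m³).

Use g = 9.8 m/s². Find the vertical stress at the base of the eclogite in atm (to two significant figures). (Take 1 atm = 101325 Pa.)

16000 atm

glacial till: 2110 kg/m³ × 9.8 m/s² × 350 m = 7.237×10^6 Pa = 71.43 atm
unconsolidated mud: 1880 kg/m³ × 9.8 m/s² × 420 m = 7.738×10^6 Pa = 76.37 atm
granite: 2740 kg/m³ × 9.8 m/s² × 16743 m = 4.496×10^8 Pa = 4437 atm
peridotite: 3230 kg/m³ × 9.8 m/s² × 17773 m = 5.626×10^8 Pa = 5552 atm
eclogite: 3450 kg/m³ × 9.8 m/s² × 18837 m = 6.369×10^8 Pa = 6286 atm
Total = 71.43 + 76.37 + 4437 + 5552 + 6286 = 16423 atm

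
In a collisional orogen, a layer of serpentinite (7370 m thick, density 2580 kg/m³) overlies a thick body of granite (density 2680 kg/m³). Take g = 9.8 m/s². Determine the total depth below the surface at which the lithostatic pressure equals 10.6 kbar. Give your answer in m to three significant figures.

40600 m

Pressure at base of upper layers: 2580×9.8×7370 = 1.863×10^8 Pa = 1.863 kbar
Remaining pressure to be supplied by granite: 1.060×10^9 − 1.863×10^8 = 8.737×10^8 Pa
Additional depth in granite = 8.737×10^8 Pa / (2680 kg/m³ × 9.8 m/s²) = 33264 m
Total depth = 7370 m + 33264 m = 40634 m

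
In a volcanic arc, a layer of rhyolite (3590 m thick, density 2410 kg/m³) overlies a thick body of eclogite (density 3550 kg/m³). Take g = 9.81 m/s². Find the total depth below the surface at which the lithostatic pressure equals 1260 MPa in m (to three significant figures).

Pressure at base of upper layers: 2410×9.81×3590 = 8.488×10^7 Pa = 84.88 MPa
Remaining pressure to be supplied by eclogite: 1.260×10^9 − 8.488×10^7 = 1.175×10^9 Pa
Additional depth in eclogite = 1.175×10^9 Pa / (3550 kg/m³ × 9.81 m/s²) = 33743 m
Total depth = 3590 m + 33743 m = 37333 m

37300 m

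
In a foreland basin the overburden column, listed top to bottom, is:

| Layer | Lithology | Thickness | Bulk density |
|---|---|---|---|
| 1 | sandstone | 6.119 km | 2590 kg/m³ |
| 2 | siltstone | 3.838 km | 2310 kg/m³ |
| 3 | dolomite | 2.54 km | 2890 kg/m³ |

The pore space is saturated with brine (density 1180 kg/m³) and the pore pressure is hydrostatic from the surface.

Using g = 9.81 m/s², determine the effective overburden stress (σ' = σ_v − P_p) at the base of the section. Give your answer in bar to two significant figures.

Overburden (lithostatic) stress σ_v:
sandstone: 2590 kg/m³ × 9.81 m/s² × 6119 m = 1.555×10^8 Pa = 155.5 MPa
siltstone: 2310 kg/m³ × 9.81 m/s² × 3838 m = 8.697×10^7 Pa = 86.97 MPa
dolomite: 2890 kg/m³ × 9.81 m/s² × 2540 m = 7.201×10^7 Pa = 72.01 MPa
Total = 155.5 + 86.97 + 72.01 = 314.46 MPa
Pore pressure P_p = 1180 kg/m³ × 9.81 m/s² × 12497 m = 1.447×10^8 Pa = 144.7 MPa
Effective stress σ' = σ_v − P_p = 314.5 − 144.7 = 169.79 MPa = 1697.9 bar

1700 bar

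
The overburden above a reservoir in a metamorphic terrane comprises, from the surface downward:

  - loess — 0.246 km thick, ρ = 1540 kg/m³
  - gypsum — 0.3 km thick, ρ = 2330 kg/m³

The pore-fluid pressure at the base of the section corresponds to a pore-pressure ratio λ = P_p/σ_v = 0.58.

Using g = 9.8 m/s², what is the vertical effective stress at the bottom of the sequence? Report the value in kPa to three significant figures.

Overburden (lithostatic) stress σ_v:
loess: 1540 kg/m³ × 9.8 m/s² × 246 m = 3.713×10^6 Pa = 3.713 MPa
gypsum: 2330 kg/m³ × 9.8 m/s² × 300 m = 6.850×10^6 Pa = 6.850 MPa
Total = 3.713 + 6.850 = 10.563 MPa
Pore pressure P_p = λ·σ_v = 0.58 × 10.56 MPa = 6.126 MPa
Effective stress σ' = σ_v − P_p = 10.56 − 6.126 = 4.4364 MPa = 4436.4 kPa

4440 kPa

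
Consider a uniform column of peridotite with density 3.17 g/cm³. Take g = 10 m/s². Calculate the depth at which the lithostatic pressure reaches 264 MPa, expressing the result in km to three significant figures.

h = P/(ρg) = 264 MPa / (3170 kg/m³ × 10 m/s²) = 2.640×10^8 Pa / 31700 Pa/m = 8328.1 m
= 8.3281 km

8.33 km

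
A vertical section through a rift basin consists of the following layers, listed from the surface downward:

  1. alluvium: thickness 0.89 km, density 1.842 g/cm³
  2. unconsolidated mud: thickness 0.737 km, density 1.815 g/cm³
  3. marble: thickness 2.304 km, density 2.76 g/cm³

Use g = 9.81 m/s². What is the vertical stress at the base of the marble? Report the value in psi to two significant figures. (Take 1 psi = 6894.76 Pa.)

alluvium: 1842 kg/m³ × 9.81 m/s² × 890 m = 1.608×10^7 Pa = 2333 psi
unconsolidated mud: 1815 kg/m³ × 9.81 m/s² × 737 m = 1.312×10^7 Pa = 1903 psi
marble: 2760 kg/m³ × 9.81 m/s² × 2304 m = 6.238×10^7 Pa = 9048 psi
Total = 2333 + 1903 + 9048 = 13284 psi

13000 psi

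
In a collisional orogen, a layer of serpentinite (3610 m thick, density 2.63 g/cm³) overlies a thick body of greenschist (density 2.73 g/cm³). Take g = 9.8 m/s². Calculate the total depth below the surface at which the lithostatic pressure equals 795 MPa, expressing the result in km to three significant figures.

29.8 km

Pressure at base of upper layers: 2630×9.8×3610 = 9.304×10^7 Pa = 93.04 MPa
Remaining pressure to be supplied by greenschist: 7.950×10^8 − 9.304×10^7 = 7.020×10^8 Pa
Additional depth in greenschist = 7.020×10^8 Pa / (2730 kg/m³ × 9.8 m/s²) = 26237 m
Total depth = 3610 m + 26237 m = 29847 m
= 29.847 km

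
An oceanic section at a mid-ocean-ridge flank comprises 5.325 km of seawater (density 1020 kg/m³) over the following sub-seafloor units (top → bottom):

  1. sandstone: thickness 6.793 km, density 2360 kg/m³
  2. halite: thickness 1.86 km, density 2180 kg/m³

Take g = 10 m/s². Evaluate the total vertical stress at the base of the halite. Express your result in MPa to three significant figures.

seawater: 1020 kg/m³ × 10 m/s² × 5325 m = 5.431×10^7 Pa = 54.31 MPa
sandstone: 2360 kg/m³ × 10 m/s² × 6793 m = 1.603×10^8 Pa = 160.3 MPa
halite: 2180 kg/m³ × 10 m/s² × 1860 m = 4.055×10^7 Pa = 40.55 MPa
Total = 54.31 + 160.3 + 40.55 = 255.18 MPa

255 MPa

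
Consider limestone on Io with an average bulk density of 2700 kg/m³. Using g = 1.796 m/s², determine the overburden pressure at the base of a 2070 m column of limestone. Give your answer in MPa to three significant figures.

10.0 MPa

limestone: 2700 kg/m³ × 1.796 m/s² × 2070 m = 1.004×10^7 Pa = 10.04 MPa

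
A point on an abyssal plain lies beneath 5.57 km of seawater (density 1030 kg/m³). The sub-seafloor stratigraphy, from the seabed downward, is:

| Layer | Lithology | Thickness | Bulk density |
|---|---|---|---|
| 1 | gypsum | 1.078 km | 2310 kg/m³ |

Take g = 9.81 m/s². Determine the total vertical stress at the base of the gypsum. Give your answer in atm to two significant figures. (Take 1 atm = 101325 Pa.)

800 atm

seawater: 1030 kg/m³ × 9.81 m/s² × 5570 m = 5.628×10^7 Pa = 555.4 atm
gypsum: 2310 kg/m³ × 9.81 m/s² × 1078 m = 2.443×10^7 Pa = 241.1 atm
Total = 555.4 + 241.1 = 796.54 atm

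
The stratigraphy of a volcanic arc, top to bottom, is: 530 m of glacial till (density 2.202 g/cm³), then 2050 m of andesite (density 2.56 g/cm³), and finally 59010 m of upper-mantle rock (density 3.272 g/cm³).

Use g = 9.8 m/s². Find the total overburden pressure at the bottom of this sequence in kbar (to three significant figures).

glacial till: 2202 kg/m³ × 9.8 m/s² × 530 m = 1.144×10^7 Pa = 0.1144 kbar
andesite: 2560 kg/m³ × 9.8 m/s² × 2050 m = 5.143×10^7 Pa = 0.5143 kbar
upper-mantle rock: 3272 kg/m³ × 9.8 m/s² × 59010 m = 1.892×10^9 Pa = 18.92 kbar
Total = 0.1144 + 0.5143 + 18.92 = 19.551 kbar

19.6 kbar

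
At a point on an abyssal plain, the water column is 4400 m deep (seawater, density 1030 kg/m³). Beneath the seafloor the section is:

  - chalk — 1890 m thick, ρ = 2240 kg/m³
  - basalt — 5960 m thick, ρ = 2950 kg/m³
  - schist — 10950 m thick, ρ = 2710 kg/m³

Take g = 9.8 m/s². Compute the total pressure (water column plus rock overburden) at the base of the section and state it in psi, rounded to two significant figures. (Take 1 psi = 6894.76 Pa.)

seawater: 1030 kg/m³ × 9.8 m/s² × 4400 m = 4.441×10^7 Pa = 6442 psi
chalk: 2240 kg/m³ × 9.8 m/s² × 1890 m = 4.149×10^7 Pa = 6018 psi
basalt: 2950 kg/m³ × 9.8 m/s² × 5960 m = 1.723×10^8 Pa = 24991 psi
schist: 2710 kg/m³ × 9.8 m/s² × 10950 m = 2.908×10^8 Pa = 42178 psi
Total = 6442 + 6018 + 24991 + 42178 = 79628 psi

80000 psi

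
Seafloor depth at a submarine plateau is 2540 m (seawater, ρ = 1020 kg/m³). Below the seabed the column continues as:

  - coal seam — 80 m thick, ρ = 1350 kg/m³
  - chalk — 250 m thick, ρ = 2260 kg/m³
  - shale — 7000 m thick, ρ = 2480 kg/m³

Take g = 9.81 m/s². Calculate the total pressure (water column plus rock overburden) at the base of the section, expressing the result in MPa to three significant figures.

202 MPa

seawater: 1020 kg/m³ × 9.81 m/s² × 2540 m = 2.542×10^7 Pa = 25.42 MPa
coal seam: 1350 kg/m³ × 9.81 m/s² × 80 m = 1.059×10^6 Pa = 1.059 MPa
chalk: 2260 kg/m³ × 9.81 m/s² × 250 m = 5.543×10^6 Pa = 5.543 MPa
shale: 2480 kg/m³ × 9.81 m/s² × 7000 m = 1.703×10^8 Pa = 170.3 MPa
Total = 25.42 + 1.059 + 5.543 + 170.3 = 202.32 MPa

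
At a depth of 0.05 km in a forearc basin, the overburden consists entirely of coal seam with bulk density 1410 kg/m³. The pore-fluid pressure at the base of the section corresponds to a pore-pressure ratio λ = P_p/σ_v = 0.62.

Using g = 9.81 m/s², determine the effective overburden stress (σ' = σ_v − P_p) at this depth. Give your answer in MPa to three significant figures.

Overburden (lithostatic) stress σ_v:
coal seam: 1410 kg/m³ × 9.81 m/s² × 50 m = 6.916×10^5 Pa = 0.6916 MPa
Pore pressure P_p = λ·σ_v = 0.62 × 0.6916 MPa = 0.4288 MPa
Effective stress σ' = σ_v − P_p = 0.6916 − 0.4288 = 0.26281 MPa

0.263 MPa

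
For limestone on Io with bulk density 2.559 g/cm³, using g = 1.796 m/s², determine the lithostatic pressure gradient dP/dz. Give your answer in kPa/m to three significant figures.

4.60 kPa/m

dP/dz = ρg = 2559 kg/m³ × 1.796 m/s² = 4596.0 Pa/m
= 4596.0 Pa/m × (1 kPa/m / 1000.0 Pa/m) = 4.5960 kPa/m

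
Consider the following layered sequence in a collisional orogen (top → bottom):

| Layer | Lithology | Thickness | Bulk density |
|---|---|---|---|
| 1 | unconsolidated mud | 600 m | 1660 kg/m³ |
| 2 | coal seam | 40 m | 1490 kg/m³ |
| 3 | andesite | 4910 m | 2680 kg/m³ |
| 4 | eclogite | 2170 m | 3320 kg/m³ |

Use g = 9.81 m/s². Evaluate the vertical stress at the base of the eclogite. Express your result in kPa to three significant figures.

unconsolidated mud: 1660 kg/m³ × 9.81 m/s² × 600 m = 9.771×10^6 Pa = 9771 kPa
coal seam: 1490 kg/m³ × 9.81 m/s² × 40 m = 5.847×10^5 Pa = 584.7 kPa
andesite: 2680 kg/m³ × 9.81 m/s² × 4910 m = 1.291×10^8 Pa = 1.291×10^5 kPa
eclogite: 3320 kg/m³ × 9.81 m/s² × 2170 m = 7.068×10^7 Pa = 70675 kPa
Total = 9771 + 584.7 + 1.291×10^5 + 70675 = 2.1012×10^5 kPa

210000 kPa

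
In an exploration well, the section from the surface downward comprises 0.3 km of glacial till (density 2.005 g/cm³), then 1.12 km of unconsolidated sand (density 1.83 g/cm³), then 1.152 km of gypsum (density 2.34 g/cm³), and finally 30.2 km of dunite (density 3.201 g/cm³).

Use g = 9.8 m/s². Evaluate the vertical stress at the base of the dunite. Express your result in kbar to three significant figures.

glacial till: 2005 kg/m³ × 9.8 m/s² × 300 m = 5.895×10^6 Pa = 0.05895 kbar
unconsolidated sand: 1830 kg/m³ × 9.8 m/s² × 1120 m = 2.009×10^7 Pa = 0.2009 kbar
gypsum: 2340 kg/m³ × 9.8 m/s² × 1152 m = 2.642×10^7 Pa = 0.2642 kbar
dunite: 3201 kg/m³ × 9.8 m/s² × 30200 m = 9.474×10^8 Pa = 9.474 kbar
Total = 0.05895 + 0.2009 + 0.2642 + 9.474 = 9.9977 kbar

10.0 kbar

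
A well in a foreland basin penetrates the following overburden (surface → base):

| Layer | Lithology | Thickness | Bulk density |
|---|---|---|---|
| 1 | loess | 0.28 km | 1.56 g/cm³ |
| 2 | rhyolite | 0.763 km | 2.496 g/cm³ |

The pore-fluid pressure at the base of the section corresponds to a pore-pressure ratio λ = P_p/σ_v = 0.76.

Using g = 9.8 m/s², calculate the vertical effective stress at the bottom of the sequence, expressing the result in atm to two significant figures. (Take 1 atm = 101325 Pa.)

54 atm

Overburden (lithostatic) stress σ_v:
loess: 1560 kg/m³ × 9.8 m/s² × 280 m = 4.281×10^6 Pa = 4.281 MPa
rhyolite: 2496 kg/m³ × 9.8 m/s² × 763 m = 1.866×10^7 Pa = 18.66 MPa
Total = 4.281 + 18.66 = 22.944 MPa
Pore pressure P_p = λ·σ_v = 0.76 × 22.94 MPa = 17.44 MPa
Effective stress σ' = σ_v − P_p = 22.94 − 17.44 = 5.5066 MPa = 54.346 atm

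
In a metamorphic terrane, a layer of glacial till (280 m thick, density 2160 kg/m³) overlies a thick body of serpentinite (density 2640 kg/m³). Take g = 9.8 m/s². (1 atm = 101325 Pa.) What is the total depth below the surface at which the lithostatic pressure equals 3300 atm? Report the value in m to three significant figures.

Pressure at base of upper layers: 2160×9.8×280 = 5.927×10^6 Pa = 58.50 atm
Remaining pressure to be supplied by serpentinite: 3.344×10^8 − 5.927×10^6 = 3.284×10^8 Pa
Additional depth in serpentinite = 3.284×10^8 Pa / (2640 kg/m³ × 9.8 m/s²) = 12695 m
Total depth = 280 m + 12695 m = 12975 m

13000 m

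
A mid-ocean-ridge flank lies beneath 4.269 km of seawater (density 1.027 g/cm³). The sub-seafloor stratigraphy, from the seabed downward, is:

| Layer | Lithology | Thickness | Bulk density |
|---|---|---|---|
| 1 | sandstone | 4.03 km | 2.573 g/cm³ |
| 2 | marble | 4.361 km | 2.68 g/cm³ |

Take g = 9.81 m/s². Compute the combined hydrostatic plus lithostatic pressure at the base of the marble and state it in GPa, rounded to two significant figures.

0.26 GPa

seawater: 1027 kg/m³ × 9.81 m/s² × 4269 m = 4.301×10^7 Pa = 0.04301 GPa
sandstone: 2573 kg/m³ × 9.81 m/s² × 4030 m = 1.017×10^8 Pa = 0.1017 GPa
marble: 2680 kg/m³ × 9.81 m/s² × 4361 m = 1.147×10^8 Pa = 0.1147 GPa
Total = 0.04301 + 0.1017 + 0.1147 = 0.25939 GPa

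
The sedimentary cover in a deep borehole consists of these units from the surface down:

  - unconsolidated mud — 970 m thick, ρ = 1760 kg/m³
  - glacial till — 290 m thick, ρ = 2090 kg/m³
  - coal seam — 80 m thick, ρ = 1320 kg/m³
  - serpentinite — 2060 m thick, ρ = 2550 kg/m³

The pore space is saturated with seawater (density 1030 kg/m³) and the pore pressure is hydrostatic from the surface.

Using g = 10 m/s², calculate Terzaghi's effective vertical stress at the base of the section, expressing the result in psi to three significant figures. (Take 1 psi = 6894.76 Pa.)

6050 psi

Overburden (lithostatic) stress σ_v:
unconsolidated mud: 1760 kg/m³ × 10 m/s² × 970 m = 1.707×10^7 Pa = 17.07 MPa
glacial till: 2090 kg/m³ × 10 m/s² × 290 m = 6.061×10^6 Pa = 6.061 MPa
coal seam: 1320 kg/m³ × 10 m/s² × 80 m = 1.056×10^6 Pa = 1.056 MPa
serpentinite: 2550 kg/m³ × 10 m/s² × 2060 m = 5.253×10^7 Pa = 52.53 MPa
Total = 17.07 + 6.061 + 1.056 + 52.53 = 76.719 MPa
Pore pressure P_p = 1030 kg/m³ × 10 m/s² × 3400 m = 3.502×10^7 Pa = 35.02 MPa
Effective stress σ' = σ_v − P_p = 76.72 − 35.02 = 41.699 MPa = 6047.9 psi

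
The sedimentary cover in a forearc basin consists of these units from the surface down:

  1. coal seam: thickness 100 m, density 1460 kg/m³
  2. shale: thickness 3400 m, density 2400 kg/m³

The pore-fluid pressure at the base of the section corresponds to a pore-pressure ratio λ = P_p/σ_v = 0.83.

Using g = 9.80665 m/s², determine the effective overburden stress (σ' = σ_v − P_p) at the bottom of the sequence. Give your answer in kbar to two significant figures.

0.14 kbar

Overburden (lithostatic) stress σ_v:
coal seam: 1460 kg/m³ × 9.80665 m/s² × 100 m = 1.432×10^6 Pa = 1.432 MPa
shale: 2400 kg/m³ × 9.80665 m/s² × 3400 m = 8.002×10^7 Pa = 80.02 MPa
Total = 1.432 + 80.02 = 81.454 MPa
Pore pressure P_p = λ·σ_v = 0.83 × 81.45 MPa = 67.61 MPa
Effective stress σ' = σ_v − P_p = 81.45 − 67.61 = 13.847 MPa = 0.13847 kbar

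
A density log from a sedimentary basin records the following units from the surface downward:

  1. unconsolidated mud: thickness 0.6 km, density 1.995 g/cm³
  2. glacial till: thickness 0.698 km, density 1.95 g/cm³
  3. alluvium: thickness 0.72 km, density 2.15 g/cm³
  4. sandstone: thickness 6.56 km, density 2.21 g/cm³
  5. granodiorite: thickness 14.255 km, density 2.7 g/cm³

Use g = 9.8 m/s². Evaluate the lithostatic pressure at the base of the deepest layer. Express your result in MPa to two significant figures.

560 MPa

unconsolidated mud: 1995 kg/m³ × 9.8 m/s² × 600 m = 1.173×10^7 Pa = 11.73 MPa
glacial till: 1950 kg/m³ × 9.8 m/s² × 698 m = 1.334×10^7 Pa = 13.34 MPa
alluvium: 2150 kg/m³ × 9.8 m/s² × 720 m = 1.517×10^7 Pa = 15.17 MPa
sandstone: 2210 kg/m³ × 9.8 m/s² × 6560 m = 1.421×10^8 Pa = 142.1 MPa
granodiorite: 2700 kg/m³ × 9.8 m/s² × 14255 m = 3.772×10^8 Pa = 377.2 MPa
Total = 11.73 + 13.34 + 15.17 + 142.1 + 377.2 = 559.50 MPa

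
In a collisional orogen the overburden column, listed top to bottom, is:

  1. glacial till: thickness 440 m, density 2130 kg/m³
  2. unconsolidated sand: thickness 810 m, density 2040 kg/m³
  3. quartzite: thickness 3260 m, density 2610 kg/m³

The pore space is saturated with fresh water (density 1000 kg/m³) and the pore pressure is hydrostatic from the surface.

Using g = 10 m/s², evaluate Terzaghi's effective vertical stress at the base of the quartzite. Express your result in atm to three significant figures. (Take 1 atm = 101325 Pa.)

650 atm

Overburden (lithostatic) stress σ_v:
glacial till: 2130 kg/m³ × 10 m/s² × 440 m = 9.372×10^6 Pa = 9.372 MPa
unconsolidated sand: 2040 kg/m³ × 10 m/s² × 810 m = 1.652×10^7 Pa = 16.52 MPa
quartzite: 2610 kg/m³ × 10 m/s² × 3260 m = 8.509×10^7 Pa = 85.09 MPa
Total = 9.372 + 16.52 + 85.09 = 110.98 MPa
Pore pressure P_p = 1000 kg/m³ × 10 m/s² × 4510 m = 4.510×10^7 Pa = 45.10 MPa
Effective stress σ' = σ_v − P_p = 111.0 − 45.10 = 65.882 MPa = 650.20 atm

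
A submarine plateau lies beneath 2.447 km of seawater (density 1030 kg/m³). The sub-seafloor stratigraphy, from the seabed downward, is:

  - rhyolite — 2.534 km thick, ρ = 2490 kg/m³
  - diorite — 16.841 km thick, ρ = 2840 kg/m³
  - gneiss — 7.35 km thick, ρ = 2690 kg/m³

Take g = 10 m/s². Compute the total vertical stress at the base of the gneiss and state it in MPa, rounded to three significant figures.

seawater: 1030 kg/m³ × 10 m/s² × 2447 m = 2.520×10^7 Pa = 25.20 MPa
rhyolite: 2490 kg/m³ × 10 m/s² × 2534 m = 6.310×10^7 Pa = 63.10 MPa
diorite: 2840 kg/m³ × 10 m/s² × 16841 m = 4.783×10^8 Pa = 478.3 MPa
gneiss: 2690 kg/m³ × 10 m/s² × 7350 m = 1.977×10^8 Pa = 197.7 MPa
Total = 25.20 + 63.10 + 478.3 + 197.7 = 764.30 MPa

764 MPa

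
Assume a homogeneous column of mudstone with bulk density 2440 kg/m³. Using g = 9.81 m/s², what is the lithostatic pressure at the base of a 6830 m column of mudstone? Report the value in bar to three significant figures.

1630 bar

mudstone: 2440 kg/m³ × 9.81 m/s² × 6830 m = 1.635×10^8 Pa = 1635 bar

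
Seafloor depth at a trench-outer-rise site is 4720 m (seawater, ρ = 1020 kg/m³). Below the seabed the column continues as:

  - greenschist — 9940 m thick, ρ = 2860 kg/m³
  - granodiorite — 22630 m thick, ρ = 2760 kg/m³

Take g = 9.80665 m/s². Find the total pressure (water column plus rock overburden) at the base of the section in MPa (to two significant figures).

seawater: 1020 kg/m³ × 9.80665 m/s² × 4720 m = 4.721×10^7 Pa = 47.21 MPa
greenschist: 2860 kg/m³ × 9.80665 m/s² × 9940 m = 2.788×10^8 Pa = 278.8 MPa
granodiorite: 2760 kg/m³ × 9.80665 m/s² × 22630 m = 6.125×10^8 Pa = 612.5 MPa
Total = 47.21 + 278.8 + 612.5 = 938.51 MPa

940 MPa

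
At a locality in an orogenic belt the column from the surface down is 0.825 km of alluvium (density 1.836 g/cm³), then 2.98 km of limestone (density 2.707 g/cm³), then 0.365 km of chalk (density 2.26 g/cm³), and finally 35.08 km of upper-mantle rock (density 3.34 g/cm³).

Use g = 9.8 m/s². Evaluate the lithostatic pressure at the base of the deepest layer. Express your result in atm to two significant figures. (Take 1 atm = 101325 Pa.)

alluvium: 1836 kg/m³ × 9.8 m/s² × 825 m = 1.484×10^7 Pa = 146.5 atm
limestone: 2707 kg/m³ × 9.8 m/s² × 2980 m = 7.906×10^7 Pa = 780.2 atm
chalk: 2260 kg/m³ × 9.8 m/s² × 365 m = 8.084×10^6 Pa = 79.78 atm
upper-mantle rock: 3340 kg/m³ × 9.8 m/s² × 35080 m = 1.148×10^9 Pa = 11332 atm
Total = 146.5 + 780.2 + 79.78 + 11332 = 12339 atm

12000 atm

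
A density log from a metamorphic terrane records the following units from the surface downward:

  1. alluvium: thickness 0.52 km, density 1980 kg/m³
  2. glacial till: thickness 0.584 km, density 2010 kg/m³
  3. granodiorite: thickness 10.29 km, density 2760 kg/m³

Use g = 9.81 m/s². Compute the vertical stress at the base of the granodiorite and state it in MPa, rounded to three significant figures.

300 MPa

alluvium: 1980 kg/m³ × 9.81 m/s² × 520 m = 1.010×10^7 Pa = 10.10 MPa
glacial till: 2010 kg/m³ × 9.81 m/s² × 584 m = 1.152×10^7 Pa = 11.52 MPa
granodiorite: 2760 kg/m³ × 9.81 m/s² × 10290 m = 2.786×10^8 Pa = 278.6 MPa
Total = 10.10 + 11.52 + 278.6 = 300.22 MPa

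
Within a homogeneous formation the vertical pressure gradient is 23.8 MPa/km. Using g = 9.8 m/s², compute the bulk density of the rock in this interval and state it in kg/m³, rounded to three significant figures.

ρ = (dP/dz)/g = 23.8 MPa/km / 9.8 m/s² = 23800 Pa/m / 9.8 m/s² = 2428.6 kg/m³

2430 kg/m³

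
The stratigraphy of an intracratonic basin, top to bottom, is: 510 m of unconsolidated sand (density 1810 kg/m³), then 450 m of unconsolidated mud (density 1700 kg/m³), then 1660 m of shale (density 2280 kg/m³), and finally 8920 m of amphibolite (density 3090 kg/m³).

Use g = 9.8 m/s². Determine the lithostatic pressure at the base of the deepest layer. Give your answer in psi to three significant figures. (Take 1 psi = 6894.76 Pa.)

unconsolidated sand: 1810 kg/m³ × 9.8 m/s² × 510 m = 9.046×10^6 Pa = 1312 psi
unconsolidated mud: 1700 kg/m³ × 9.8 m/s² × 450 m = 7.497×10^6 Pa = 1087 psi
shale: 2280 kg/m³ × 9.8 m/s² × 1660 m = 3.709×10^7 Pa = 5380 psi
amphibolite: 3090 kg/m³ × 9.8 m/s² × 8920 m = 2.701×10^8 Pa = 39177 psi
Total = 1312 + 1087 + 5380 + 39177 = 46956 psi

47000 psi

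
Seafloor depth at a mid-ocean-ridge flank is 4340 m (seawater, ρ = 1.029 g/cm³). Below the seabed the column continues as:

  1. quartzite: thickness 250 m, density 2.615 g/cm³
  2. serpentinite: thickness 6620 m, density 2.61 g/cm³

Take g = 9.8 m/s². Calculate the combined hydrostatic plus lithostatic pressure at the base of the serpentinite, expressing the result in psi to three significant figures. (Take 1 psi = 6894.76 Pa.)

seawater: 1029 kg/m³ × 9.8 m/s² × 4340 m = 4.377×10^7 Pa = 6348 psi
quartzite: 2615 kg/m³ × 9.8 m/s² × 250 m = 6.407×10^6 Pa = 929.2 psi
serpentinite: 2610 kg/m³ × 9.8 m/s² × 6620 m = 1.693×10^8 Pa = 24559 psi
Total = 6348 + 929.2 + 24559 = 31836 psi

31800 psi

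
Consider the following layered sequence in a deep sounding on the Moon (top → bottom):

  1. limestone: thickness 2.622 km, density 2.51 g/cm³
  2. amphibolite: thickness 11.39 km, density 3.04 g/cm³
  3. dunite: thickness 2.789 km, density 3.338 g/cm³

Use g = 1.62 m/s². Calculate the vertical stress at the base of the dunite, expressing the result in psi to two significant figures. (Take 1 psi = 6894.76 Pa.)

12000 psi

limestone: 2510 kg/m³ × 1.62 m/s² × 2622 m = 1.066×10^7 Pa = 1546 psi
amphibolite: 3040 kg/m³ × 1.62 m/s² × 11390 m = 5.609×10^7 Pa = 8136 psi
dunite: 3338 kg/m³ × 1.62 m/s² × 2789 m = 1.508×10^7 Pa = 2187 psi
Total = 1546 + 8136 + 2187 = 11869 psi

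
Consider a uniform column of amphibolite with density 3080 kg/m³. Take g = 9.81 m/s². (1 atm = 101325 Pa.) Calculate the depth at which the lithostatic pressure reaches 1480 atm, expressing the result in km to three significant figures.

4.96 km

h = P/(ρg) = 1480 atm / (3080 kg/m³ × 9.81 m/s²) = 1.500×10^8 Pa / 30215 Pa/m = 4963.2 m
= 4.9632 km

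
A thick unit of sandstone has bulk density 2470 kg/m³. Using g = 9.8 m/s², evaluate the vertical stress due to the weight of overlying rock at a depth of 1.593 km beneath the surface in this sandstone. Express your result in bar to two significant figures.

390 bar

sandstone: 2470 kg/m³ × 9.8 m/s² × 1593 m = 3.856×10^7 Pa = 385.6 bar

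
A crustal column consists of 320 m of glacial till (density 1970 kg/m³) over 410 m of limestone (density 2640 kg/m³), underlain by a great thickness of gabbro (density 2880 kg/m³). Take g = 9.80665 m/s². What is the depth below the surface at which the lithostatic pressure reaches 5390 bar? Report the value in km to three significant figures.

Pressure at base of upper layers: 1970×9.80665×320 + 2640×9.80665×410 = 1.680×10^7 Pa = 168.0 bar
Remaining pressure to be supplied by gabbro: 5.390×10^8 − 1.680×10^7 = 5.222×10^8 Pa
Additional depth in gabbro = 5.222×10^8 Pa / (2880 kg/m³ × 9.80665 m/s²) = 18490 m
Total depth = 730 m + 18490 m = 19220 m
= 19.220 km

19.2 km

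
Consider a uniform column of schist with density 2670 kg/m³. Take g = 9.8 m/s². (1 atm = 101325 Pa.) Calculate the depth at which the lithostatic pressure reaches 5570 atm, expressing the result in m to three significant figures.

h = P/(ρg) = 5570 atm / (2670 kg/m³ × 9.8 m/s²) = 5.644×10^8 Pa / 26166 Pa/m = 21569 m

21600 m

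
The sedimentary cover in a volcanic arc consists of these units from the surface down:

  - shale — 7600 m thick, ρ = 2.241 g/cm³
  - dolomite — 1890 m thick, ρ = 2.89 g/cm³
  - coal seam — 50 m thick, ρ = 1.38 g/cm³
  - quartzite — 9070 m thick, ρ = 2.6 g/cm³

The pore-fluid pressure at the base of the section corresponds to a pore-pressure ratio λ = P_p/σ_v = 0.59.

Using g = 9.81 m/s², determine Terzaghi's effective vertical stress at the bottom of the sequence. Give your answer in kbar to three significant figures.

1.86 kbar

Overburden (lithostatic) stress σ_v:
shale: 2241 kg/m³ × 9.81 m/s² × 7600 m = 1.671×10^8 Pa = 167.1 MPa
dolomite: 2890 kg/m³ × 9.81 m/s² × 1890 m = 5.358×10^7 Pa = 53.58 MPa
coal seam: 1380 kg/m³ × 9.81 m/s² × 50 m = 6.769×10^5 Pa = 0.6769 MPa
quartzite: 2600 kg/m³ × 9.81 m/s² × 9070 m = 2.313×10^8 Pa = 231.3 MPa
Total = 167.1 + 53.58 + 0.6769 + 231.3 = 452.68 MPa
Pore pressure P_p = λ·σ_v = 0.59 × 452.7 MPa = 267.1 MPa
Effective stress σ' = σ_v − P_p = 452.7 − 267.1 = 185.60 MPa = 1.8560 kbar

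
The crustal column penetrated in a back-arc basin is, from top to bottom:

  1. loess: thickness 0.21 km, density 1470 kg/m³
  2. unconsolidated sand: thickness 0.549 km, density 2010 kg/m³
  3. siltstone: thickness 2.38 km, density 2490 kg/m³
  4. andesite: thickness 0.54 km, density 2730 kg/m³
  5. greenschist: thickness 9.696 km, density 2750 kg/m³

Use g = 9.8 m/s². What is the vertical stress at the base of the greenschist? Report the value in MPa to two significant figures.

350 MPa

loess: 1470 kg/m³ × 9.8 m/s² × 210 m = 3.025×10^6 Pa = 3.025 MPa
unconsolidated sand: 2010 kg/m³ × 9.8 m/s² × 549 m = 1.081×10^7 Pa = 10.81 MPa
siltstone: 2490 kg/m³ × 9.8 m/s² × 2380 m = 5.808×10^7 Pa = 58.08 MPa
andesite: 2730 kg/m³ × 9.8 m/s² × 540 m = 1.445×10^7 Pa = 14.45 MPa
greenschist: 2750 kg/m³ × 9.8 m/s² × 9696 m = 2.613×10^8 Pa = 261.3 MPa
Total = 3.025 + 10.81 + 58.08 + 14.45 + 261.3 = 347.67 MPa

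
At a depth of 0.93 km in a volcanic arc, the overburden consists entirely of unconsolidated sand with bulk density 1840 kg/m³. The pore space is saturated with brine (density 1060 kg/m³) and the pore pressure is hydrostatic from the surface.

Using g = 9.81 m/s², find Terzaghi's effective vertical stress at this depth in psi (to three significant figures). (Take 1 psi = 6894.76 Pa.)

1030 psi

Overburden (lithostatic) stress σ_v:
unconsolidated sand: 1840 kg/m³ × 9.81 m/s² × 930 m = 1.679×10^7 Pa = 16.79 MPa
Pore pressure P_p = 1060 kg/m³ × 9.81 m/s² × 930 m = 9.671×10^6 Pa = 9.671 MPa
Effective stress σ' = σ_v − P_p = 16.79 − 9.671 = 7.1162 MPa = 1032.1 psi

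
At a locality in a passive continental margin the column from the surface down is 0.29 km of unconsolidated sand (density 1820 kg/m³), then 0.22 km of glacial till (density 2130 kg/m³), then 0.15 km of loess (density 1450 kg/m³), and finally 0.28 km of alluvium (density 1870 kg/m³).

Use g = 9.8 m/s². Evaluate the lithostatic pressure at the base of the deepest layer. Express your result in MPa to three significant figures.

unconsolidated sand: 1820 kg/m³ × 9.8 m/s² × 290 m = 5.172×10^6 Pa = 5.172 MPa
glacial till: 2130 kg/m³ × 9.8 m/s² × 220 m = 4.592×10^6 Pa = 4.592 MPa
loess: 1450 kg/m³ × 9.8 m/s² × 150 m = 2.132×10^6 Pa = 2.132 MPa
alluvium: 1870 kg/m³ × 9.8 m/s² × 280 m = 5.131×10^6 Pa = 5.131 MPa
Total = 5.172 + 4.592 + 2.132 + 5.131 = 17.028 MPa

17.0 MPa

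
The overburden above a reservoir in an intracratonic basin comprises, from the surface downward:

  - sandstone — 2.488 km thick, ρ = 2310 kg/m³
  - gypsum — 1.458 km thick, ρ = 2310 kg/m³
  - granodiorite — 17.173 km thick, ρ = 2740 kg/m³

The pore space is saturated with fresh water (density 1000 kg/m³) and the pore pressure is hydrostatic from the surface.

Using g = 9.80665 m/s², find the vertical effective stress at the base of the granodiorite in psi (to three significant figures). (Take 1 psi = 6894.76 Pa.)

Overburden (lithostatic) stress σ_v:
sandstone: 2310 kg/m³ × 9.80665 m/s² × 2488 m = 5.636×10^7 Pa = 56.36 MPa
gypsum: 2310 kg/m³ × 9.80665 m/s² × 1458 m = 3.303×10^7 Pa = 33.03 MPa
granodiorite: 2740 kg/m³ × 9.80665 m/s² × 17173 m = 4.614×10^8 Pa = 461.4 MPa
Total = 56.36 + 33.03 + 461.4 = 550.83 MPa
Pore pressure P_p = 1000 kg/m³ × 9.80665 m/s² × 21119 m = 2.071×10^8 Pa = 207.1 MPa
Effective stress σ' = σ_v − P_p = 550.8 − 207.1 = 343.73 MPa = 49853 psi

49900 psi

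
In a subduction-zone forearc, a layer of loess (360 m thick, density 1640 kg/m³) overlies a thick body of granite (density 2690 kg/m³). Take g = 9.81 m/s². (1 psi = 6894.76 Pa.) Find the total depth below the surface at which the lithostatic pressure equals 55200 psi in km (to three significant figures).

Pressure at base of upper layers: 1640×9.81×360 = 5.792×10^6 Pa = 840.0 psi
Remaining pressure to be supplied by granite: 3.806×10^8 − 5.792×10^6 = 3.748×10^8 Pa
Additional depth in granite = 3.748×10^8 Pa / (2690 kg/m³ × 9.81 m/s²) = 14203 m
Total depth = 360 m + 14203 m = 14563 m
= 14.563 km

14.6 km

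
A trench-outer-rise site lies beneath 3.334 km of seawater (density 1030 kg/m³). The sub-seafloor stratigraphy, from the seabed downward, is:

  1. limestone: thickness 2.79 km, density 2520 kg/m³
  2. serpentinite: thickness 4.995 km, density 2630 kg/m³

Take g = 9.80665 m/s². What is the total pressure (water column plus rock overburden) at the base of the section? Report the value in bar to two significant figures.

seawater: 1030 kg/m³ × 9.80665 m/s² × 3334 m = 3.368×10^7 Pa = 336.8 bar
limestone: 2520 kg/m³ × 9.80665 m/s² × 2790 m = 6.895×10^7 Pa = 689.5 bar
serpentinite: 2630 kg/m³ × 9.80665 m/s² × 4995 m = 1.288×10^8 Pa = 1288 bar
Total = 336.8 + 689.5 + 1288 = 2314.5 bar

2300 bar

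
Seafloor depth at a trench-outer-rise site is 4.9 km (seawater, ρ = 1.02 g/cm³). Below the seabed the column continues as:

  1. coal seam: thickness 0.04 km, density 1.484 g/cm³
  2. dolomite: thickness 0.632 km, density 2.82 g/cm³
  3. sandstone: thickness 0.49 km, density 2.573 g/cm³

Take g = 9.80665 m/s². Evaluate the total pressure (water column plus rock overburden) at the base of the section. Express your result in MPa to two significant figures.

79 MPa

seawater: 1020 kg/m³ × 9.80665 m/s² × 4900 m = 4.901×10^7 Pa = 49.01 MPa
coal seam: 1484 kg/m³ × 9.80665 m/s² × 40 m = 5.821×10^5 Pa = 0.5821 MPa
dolomite: 2820 kg/m³ × 9.80665 m/s² × 632 m = 1.748×10^7 Pa = 17.48 MPa
sandstone: 2573 kg/m³ × 9.80665 m/s² × 490 m = 1.236×10^7 Pa = 12.36 MPa
Total = 49.01 + 0.5821 + 17.48 + 12.36 = 79.437 MPa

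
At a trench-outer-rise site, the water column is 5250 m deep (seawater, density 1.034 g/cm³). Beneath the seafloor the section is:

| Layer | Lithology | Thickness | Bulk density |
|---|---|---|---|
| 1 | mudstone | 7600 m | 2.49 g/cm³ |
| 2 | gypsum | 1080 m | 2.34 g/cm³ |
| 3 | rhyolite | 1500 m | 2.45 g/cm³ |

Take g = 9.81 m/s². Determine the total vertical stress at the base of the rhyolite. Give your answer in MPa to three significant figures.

300 MPa

seawater: 1034 kg/m³ × 9.81 m/s² × 5250 m = 5.325×10^7 Pa = 53.25 MPa
mudstone: 2490 kg/m³ × 9.81 m/s² × 7600 m = 1.856×10^8 Pa = 185.6 MPa
gypsum: 2340 kg/m³ × 9.81 m/s² × 1080 m = 2.479×10^7 Pa = 24.79 MPa
rhyolite: 2450 kg/m³ × 9.81 m/s² × 1500 m = 3.605×10^7 Pa = 36.05 MPa
Total = 53.25 + 185.6 + 24.79 + 36.05 = 299.74 MPa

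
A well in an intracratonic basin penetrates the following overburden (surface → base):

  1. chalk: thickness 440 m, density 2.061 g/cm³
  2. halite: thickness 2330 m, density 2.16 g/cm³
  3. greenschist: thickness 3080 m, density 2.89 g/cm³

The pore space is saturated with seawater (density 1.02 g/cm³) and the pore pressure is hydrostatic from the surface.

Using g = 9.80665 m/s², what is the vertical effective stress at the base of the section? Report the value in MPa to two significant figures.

Overburden (lithostatic) stress σ_v:
chalk: 2061 kg/m³ × 9.80665 m/s² × 440 m = 8.893×10^6 Pa = 8.893 MPa
halite: 2160 kg/m³ × 9.80665 m/s² × 2330 m = 4.935×10^7 Pa = 49.35 MPa
greenschist: 2890 kg/m³ × 9.80665 m/s² × 3080 m = 8.729×10^7 Pa = 87.29 MPa
Total = 8.893 + 49.35 + 87.29 = 145.54 MPa
Pore pressure P_p = 1020 kg/m³ × 9.80665 m/s² × 5850 m = 5.852×10^7 Pa = 58.52 MPa
Effective stress σ' = σ_v − P_p = 145.5 − 58.52 = 87.023 MPa

87 MPa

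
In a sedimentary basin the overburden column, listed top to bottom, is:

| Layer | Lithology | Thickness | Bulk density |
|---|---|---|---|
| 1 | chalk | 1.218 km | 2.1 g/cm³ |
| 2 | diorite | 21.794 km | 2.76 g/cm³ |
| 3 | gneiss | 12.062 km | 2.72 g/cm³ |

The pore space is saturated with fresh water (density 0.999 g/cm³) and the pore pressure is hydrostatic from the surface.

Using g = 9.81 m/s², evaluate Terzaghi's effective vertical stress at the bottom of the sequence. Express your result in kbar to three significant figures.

Overburden (lithostatic) stress σ_v:
chalk: 2100 kg/m³ × 9.81 m/s² × 1218 m = 2.509×10^7 Pa = 25.09 MPa
diorite: 2760 kg/m³ × 9.81 m/s² × 21794 m = 5.901×10^8 Pa = 590.1 MPa
gneiss: 2720 kg/m³ × 9.81 m/s² × 12062 m = 3.219×10^8 Pa = 321.9 MPa
Total = 25.09 + 590.1 + 321.9 = 937.03 MPa
Pore pressure P_p = 999 kg/m³ × 9.81 m/s² × 35074 m = 3.437×10^8 Pa = 343.7 MPa
Effective stress σ' = σ_v − P_p = 937.0 − 343.7 = 593.30 MPa = 5.9330 kbar

5.93 kbar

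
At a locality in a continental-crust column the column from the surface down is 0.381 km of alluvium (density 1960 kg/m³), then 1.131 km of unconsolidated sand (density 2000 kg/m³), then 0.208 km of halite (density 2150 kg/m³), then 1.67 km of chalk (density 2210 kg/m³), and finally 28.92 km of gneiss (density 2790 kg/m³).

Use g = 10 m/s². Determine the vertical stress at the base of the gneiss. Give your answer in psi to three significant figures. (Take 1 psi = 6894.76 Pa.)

127000 psi

alluvium: 1960 kg/m³ × 10 m/s² × 381 m = 7.468×10^6 Pa = 1083 psi
unconsolidated sand: 2000 kg/m³ × 10 m/s² × 1131 m = 2.262×10^7 Pa = 3281 psi
halite: 2150 kg/m³ × 10 m/s² × 208 m = 4.472×10^6 Pa = 648.6 psi
chalk: 2210 kg/m³ × 10 m/s² × 1670 m = 3.691×10^7 Pa = 5353 psi
gneiss: 2790 kg/m³ × 10 m/s² × 28920 m = 8.069×10^8 Pa = 1.170×10^5 psi
Total = 1083 + 3281 + 648.6 + 5353 + 1.170×10^5 = 1.2739×10^5 psi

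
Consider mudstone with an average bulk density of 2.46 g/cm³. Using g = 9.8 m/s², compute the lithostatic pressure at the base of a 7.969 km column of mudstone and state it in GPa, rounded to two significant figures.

mudstone: 2460 kg/m³ × 9.8 m/s² × 7969 m = 1.921×10^8 Pa = 0.1921 GPa

0.19 GPa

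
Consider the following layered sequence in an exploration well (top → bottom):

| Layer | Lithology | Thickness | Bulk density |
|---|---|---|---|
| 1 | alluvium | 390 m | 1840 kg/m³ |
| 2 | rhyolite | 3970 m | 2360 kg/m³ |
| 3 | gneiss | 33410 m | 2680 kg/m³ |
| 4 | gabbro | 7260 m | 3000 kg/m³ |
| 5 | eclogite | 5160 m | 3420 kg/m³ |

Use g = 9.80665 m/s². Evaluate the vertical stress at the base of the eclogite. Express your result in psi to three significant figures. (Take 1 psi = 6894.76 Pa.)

198000 psi

alluvium: 1840 kg/m³ × 9.80665 m/s² × 390 m = 7.037×10^6 Pa = 1021 psi
rhyolite: 2360 kg/m³ × 9.80665 m/s² × 3970 m = 9.188×10^7 Pa = 13326 psi
gneiss: 2680 kg/m³ × 9.80665 m/s² × 33410 m = 8.781×10^8 Pa = 1.274×10^5 psi
gabbro: 3000 kg/m³ × 9.80665 m/s² × 7260 m = 2.136×10^8 Pa = 30978 psi
eclogite: 3420 kg/m³ × 9.80665 m/s² × 5160 m = 1.731×10^8 Pa = 25100 psi
Total = 1021 + 13326 + 1.274×10^5 + 30978 + 25100 = 1.9778×10^5 psi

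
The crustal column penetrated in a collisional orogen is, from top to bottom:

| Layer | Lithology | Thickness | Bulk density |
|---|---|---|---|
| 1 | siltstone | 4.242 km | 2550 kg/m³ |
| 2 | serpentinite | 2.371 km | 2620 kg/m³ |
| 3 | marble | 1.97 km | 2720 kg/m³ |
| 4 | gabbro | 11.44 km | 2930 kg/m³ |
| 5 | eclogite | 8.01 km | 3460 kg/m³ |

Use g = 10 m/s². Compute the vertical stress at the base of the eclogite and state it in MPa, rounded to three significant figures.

siltstone: 2550 kg/m³ × 10 m/s² × 4242 m = 1.082×10^8 Pa = 108.2 MPa
serpentinite: 2620 kg/m³ × 10 m/s² × 2371 m = 6.212×10^7 Pa = 62.12 MPa
marble: 2720 kg/m³ × 10 m/s² × 1970 m = 5.358×10^7 Pa = 53.58 MPa
gabbro: 2930 kg/m³ × 10 m/s² × 11440 m = 3.352×10^8 Pa = 335.2 MPa
eclogite: 3460 kg/m³ × 10 m/s² × 8010 m = 2.771×10^8 Pa = 277.1 MPa
Total = 108.2 + 62.12 + 53.58 + 335.2 + 277.1 = 836.21 MPa

836 MPa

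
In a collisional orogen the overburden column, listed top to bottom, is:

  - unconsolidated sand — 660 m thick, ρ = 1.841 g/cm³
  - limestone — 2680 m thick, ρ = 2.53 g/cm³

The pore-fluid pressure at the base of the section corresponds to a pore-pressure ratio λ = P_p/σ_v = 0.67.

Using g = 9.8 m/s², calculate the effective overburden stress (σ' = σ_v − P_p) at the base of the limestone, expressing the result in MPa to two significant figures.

26 MPa

Overburden (lithostatic) stress σ_v:
unconsolidated sand: 1841 kg/m³ × 9.8 m/s² × 660 m = 1.191×10^7 Pa = 11.91 MPa
limestone: 2530 kg/m³ × 9.8 m/s² × 2680 m = 6.645×10^7 Pa = 66.45 MPa
Total = 11.91 + 66.45 = 78.356 MPa
Pore pressure P_p = λ·σ_v = 0.67 × 78.36 MPa = 52.50 MPa
Effective stress σ' = σ_v − P_p = 78.36 − 52.50 = 25.857 MPa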